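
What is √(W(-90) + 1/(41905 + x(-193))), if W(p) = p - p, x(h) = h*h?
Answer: √79154/79154 ≈ 0.0035544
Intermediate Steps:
x(h) = h²
W(p) = 0
√(W(-90) + 1/(41905 + x(-193))) = √(0 + 1/(41905 + (-193)²)) = √(0 + 1/(41905 + 37249)) = √(0 + 1/79154) = √(1/79154) = √79154/79154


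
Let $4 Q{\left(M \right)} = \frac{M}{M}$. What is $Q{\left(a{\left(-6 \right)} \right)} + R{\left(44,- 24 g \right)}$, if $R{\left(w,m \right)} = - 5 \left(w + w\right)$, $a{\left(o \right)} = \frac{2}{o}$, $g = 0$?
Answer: $- \frac{1759}{4} \approx -439.75$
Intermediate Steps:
$R{\left(w,m \right)} = - 10 w$ ($R{\left(w,m \right)} = - 5 \cdot 2 w = - 10 w$)
$Q{\left(M \right)} = \frac{1}{4}$ ($Q{\left(M \right)} = \frac{M \frac{1}{M}}{4} = \frac{1}{4} \cdot 1 = \frac{1}{4}$)
$Q{\left(a{\left(-6 \right)} \right)} + R{\left(44,- 24 g \right)} = \frac{1}{4} - 440 = - \frac{1759}{4}$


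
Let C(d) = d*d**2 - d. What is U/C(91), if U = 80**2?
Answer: 160/18837 ≈ 0.0084939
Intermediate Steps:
U = 6400
C(d) = d**3 - d
U/C(91) = 6400/(91**3 - 1*91) = 6400/(753571 - 91) = 6400/753480 = 6400*(1/753480) = 160/18837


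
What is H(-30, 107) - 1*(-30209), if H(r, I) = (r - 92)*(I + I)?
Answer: 4101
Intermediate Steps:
H(r, I) = 2*I*(-92 + r) (H(r, I) = (-92 + r)*(2*I) = 2*I*(-92 + r))
H(-30, 107) - 1*(-30209) = 2*107*(-92 - 30) - 1*(-30209) = 2*107*(-122) + 30209 = -26108 + 30209 = 4101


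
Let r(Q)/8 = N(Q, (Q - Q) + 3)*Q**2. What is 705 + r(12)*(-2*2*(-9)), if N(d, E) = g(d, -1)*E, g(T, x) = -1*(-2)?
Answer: 249537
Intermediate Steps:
g(T, x) = 2
N(d, E) = 2*E
r(Q) = 48*Q**2 (r(Q) = 8*((2*((Q - Q) + 3))*Q**2) = 8*((2*(0 + 3))*Q**2) = 8*((2*3)*Q**2) = 8*(6*Q**2) = 48*Q**2)
705 + r(12)*(-2*2*(-9)) = 705 + (48*12**2)*(-2*2*(-9)) = 705 + (48*144)*(-4*(-9)) = 705 + 6912*36 = 705 + 248832 = 249537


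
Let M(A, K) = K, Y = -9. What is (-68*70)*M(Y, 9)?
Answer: -42840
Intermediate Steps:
(-68*70)*M(Y, 9) = -68*70*9 = -4760*9 = -42840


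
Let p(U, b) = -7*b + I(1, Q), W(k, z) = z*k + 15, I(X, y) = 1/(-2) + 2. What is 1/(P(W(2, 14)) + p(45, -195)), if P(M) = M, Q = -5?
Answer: 2/2819 ≈ 0.00070947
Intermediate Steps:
I(X, y) = 3/2 (I(X, y) = -½ + 2 = 3/2)
W(k, z) = 15 + k*z (W(k, z) = k*z + 15 = 15 + k*z)
p(U, b) = 3/2 - 7*b (p(U, b) = -7*b + 3/2 = 3/2 - 7*b)
1/(P(W(2, 14)) + p(45, -195)) = 1/((15 + 2*14) + (3/2 - 7*(-195))) = 1/((15 + 28) + (3/2 + 1365)) = 1/(43 + 2733/2) = 1/(2819/2) = 2/2819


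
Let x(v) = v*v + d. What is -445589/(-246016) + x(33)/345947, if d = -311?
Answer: 154341578231/85108497152 ≈ 1.8135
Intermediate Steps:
x(v) = -311 + v**2 (x(v) = v*v - 311 = v**2 - 311 = -311 + v**2)
-445589/(-246016) + x(33)/345947 = -445589/(-246016) + (-311 + 33**2)/345947 = -445589*(-1/246016) + (-311 + 1089)*(1/345947) = 445589/246016 + 778*(1/345947) = 445589/246016 + 778/345947 = 154341578231/85108497152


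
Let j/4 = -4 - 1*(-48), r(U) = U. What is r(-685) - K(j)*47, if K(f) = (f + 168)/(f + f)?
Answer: -32161/44 ≈ -730.93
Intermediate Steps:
j = 176 (j = 4*(-4 - 1*(-48)) = 4*(-4 + 48) = 4*44 = 176)
K(f) = (168 + f)/(2*f) (K(f) = (168 + f)/((2*f)) = (168 + f)*(1/(2*f)) = (168 + f)/(2*f))
r(-685) - K(j)*47 = -685 - (1/2)*(168 + 176)/176*47 = -685 - (1/2)*(1/176)*344*47 = -685 - 43*47/44 = -685 - 1*2021/44 = -685 - 2021/44 = -32161/44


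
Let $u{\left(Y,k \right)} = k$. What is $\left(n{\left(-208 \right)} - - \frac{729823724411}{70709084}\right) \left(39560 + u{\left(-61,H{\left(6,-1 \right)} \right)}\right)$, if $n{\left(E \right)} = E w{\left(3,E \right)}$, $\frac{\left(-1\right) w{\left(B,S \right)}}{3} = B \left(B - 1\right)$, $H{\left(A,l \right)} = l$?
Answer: $\frac{39343741082386013}{70709084} \approx 5.5642 \cdot 10^{8}$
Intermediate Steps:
$w{\left(B,S \right)} = - 3 B \left(-1 + B\right)$ ($w{\left(B,S \right)} = - 3 B \left(B - 1\right) = - 3 B \left(-1 + B\right)$)
$n{\left(E \right)} = - 18 E$ ($n{\left(E \right)} = E 3 \cdot 3 \left(1 - 3\right) = E 3 \cdot 3 \left(-2\right) = E \left(-18\right) = - 18 E$)
$\left(n{\left(-208 \right)} - - \frac{729823724411}{70709084}\right) \left(39560 + u{\left(-61,H{\left(6,-1 \right)} \right)}\right) = \left(\left(-18\right) \left(-208\right) - - \frac{729823724411}{70709084}\right) \left(39560 - 1\right) = \left(3744 + \left(\left(\left(-6811\right) \frac{1}{12052} - \frac{5492}{5867}\right) + 10323\right)\right) 39559 = \left(3744 + \left(\left(- \frac{6811}{12052} - \frac{5492}{5867}\right) + 10323\right)\right) 39559 = \left(3744 + \left(- \frac{106149721}{70709084} + 10323\right)\right) 39559 = \left(3744 + \frac{729823724411}{70709084}\right) 39559 = \frac{994558534907}{70709084} \cdot 39559 = \frac{39343741082386013}{70709084}$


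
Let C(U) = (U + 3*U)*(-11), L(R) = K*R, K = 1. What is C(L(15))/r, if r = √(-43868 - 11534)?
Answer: 330*I*√55402/27701 ≈ 2.804*I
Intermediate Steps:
r = I*√55402 (r = √(-55402) = I*√55402 ≈ 235.38*I)
L(R) = R (L(R) = 1*R = R)
C(U) = -44*U (C(U) = (4*U)*(-11) = -44*U)
C(L(15))/r = (-44*15)/((I*√55402)) = -(-330)*I*√55402/27701 = 330*I*√55402/27701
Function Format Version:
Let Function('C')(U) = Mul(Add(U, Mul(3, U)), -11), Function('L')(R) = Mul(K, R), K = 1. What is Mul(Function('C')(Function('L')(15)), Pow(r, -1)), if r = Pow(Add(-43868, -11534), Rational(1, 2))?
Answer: Mul(Rational(330, 27701), I, Pow(55402, Rational(1, 2))) ≈ Mul(2.8040, I)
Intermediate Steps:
r = Mul(I, Pow(55402, Rational(1, 2))) (r = Pow(-55402, Rational(1, 2)) = Mul(I, Pow(55402, Rational(1, 2))) ≈ Mul(235.38, I))
Function('L')(R) = R (Function('L')(R) = Mul(1, R) = R)
Function('C')(U) = Mul(-44, U) (Function('C')(U) = Mul(Mul(4, U), -11) = Mul(-44, U))
Mul(Function('C')(Function('L')(15)), Pow(r, -1)) = Mul(Mul(-44, 15), Pow(Mul(I, Pow(55402, Rational(1, 2))), -1)) = Mul(-660, Mul(Rational(-1, 55402), I, Pow(55402, Rational(1, 2)))) = Mul(Rational(330, 27701), I, Pow(55402, Rational(1, 2)))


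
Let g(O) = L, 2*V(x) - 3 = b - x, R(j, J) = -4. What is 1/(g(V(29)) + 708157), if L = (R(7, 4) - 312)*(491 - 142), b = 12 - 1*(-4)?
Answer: 1/597873 ≈ 1.6726e-6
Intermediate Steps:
b = 16 (b = 12 + 4 = 16)
L = -110284 (L = (-4 - 312)*(491 - 142) = -316*349 = -110284)
V(x) = 19/2 - x/2 (V(x) = 3/2 + (16 - x)/2 = 3/2 + (8 - x/2) = 19/2 - x/2)
g(O) = -110284
1/(g(V(29)) + 708157) = 1/(-110284 + 708157) = 1/597873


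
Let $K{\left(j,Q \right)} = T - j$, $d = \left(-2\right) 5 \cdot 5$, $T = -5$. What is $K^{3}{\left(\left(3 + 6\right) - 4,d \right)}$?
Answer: $-1000$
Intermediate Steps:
$d = -50$ ($d = \left(-10\right) 5 = -50$)
$K{\left(j,Q \right)} = -5 - j$
$K^{3}{\left(\left(3 + 6\right) - 4,d \right)} = \left(-5 - \left(\left(3 + 6\right) - 4\right)\right)^{3} = \left(-5 - \left(9 - 4\right)\right)^{3} = \left(-5 - 5\right)^{3} = \left(-10\right)^{3} = -1000$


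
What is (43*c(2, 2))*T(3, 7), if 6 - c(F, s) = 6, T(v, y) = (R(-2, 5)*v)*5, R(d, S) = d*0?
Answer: 0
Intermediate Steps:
R(d, S) = 0
T(v, y) = 0 (T(v, y) = (0*v)*5 = 0*5 = 0)
c(F, s) = 0 (c(F, s) = 6 - 1*6 = 6 - 6 = 0)
(43*c(2, 2))*T(3, 7) = (43*0)*0 = 0*0 = 0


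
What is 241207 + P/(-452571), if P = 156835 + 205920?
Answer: 109162930442/452571 ≈ 2.4121e+5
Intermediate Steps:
P = 362755
241207 + P/(-452571) = 241207 + 362755/(-452571) = 241207 + 362755*(-1/452571) = 241207 - 362755/452571 = 109162930442/452571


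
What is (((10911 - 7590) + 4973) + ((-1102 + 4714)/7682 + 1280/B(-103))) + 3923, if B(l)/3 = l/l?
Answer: 145698389/11523 ≈ 12644.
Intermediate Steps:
B(l) = 3 (B(l) = 3*(l/l) = 3*1 = 3)
(((10911 - 7590) + 4973) + ((-1102 + 4714)/7682 + 1280/B(-103))) + 3923 = (((10911 - 7590) + 4973) + ((-1102 + 4714)/7682 + 1280/3)) + 3923 = ((3321 + 4973) + (3612*(1/7682) + 1280*(1/3))) + 3923 = (8294 + (1806/3841 + 1280/3)) + 3923 = (8294 + 4921898/11523) + 3923 = 100493660/11523 + 3923 = 145698389/11523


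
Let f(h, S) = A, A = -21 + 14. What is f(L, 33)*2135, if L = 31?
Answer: -14945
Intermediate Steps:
A = -7
f(h, S) = -7
f(L, 33)*2135 = -7*2135 = -14945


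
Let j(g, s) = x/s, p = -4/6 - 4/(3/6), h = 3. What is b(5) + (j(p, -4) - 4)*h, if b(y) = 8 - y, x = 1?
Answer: -39/4 ≈ -9.7500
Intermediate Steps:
p = -26/3 (p = -4*1/6 - 4/(3*(1/6)) = -2/3 - 4/1/2 = -2/3 - 4*2 = -2/3 - 8 = -26/3 ≈ -8.6667)
j(g, s) = 1/s
b(5) + (j(p, -4) - 4)*h = (8 - 1*5) + (1/(-4) - 4)*3 = (8 - 5) + (-1/4 - 4)*3 = 3 - 17/4*3 = 3 - 51/4 = -39/4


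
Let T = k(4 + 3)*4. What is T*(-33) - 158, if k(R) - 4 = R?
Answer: -1610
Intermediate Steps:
k(R) = 4 + R
T = 44 (T = (4 + (4 + 3))*4 = (4 + 7)*4 = 11*4 = 44)
T*(-33) - 158 = 44*(-33) - 158 = -1452 - 158 = -1610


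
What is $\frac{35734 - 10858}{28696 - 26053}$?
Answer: $\frac{8292}{881} \approx 9.412$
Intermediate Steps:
$\frac{35734 - 10858}{28696 - 26053} = \frac{24876}{2643} = 24876 \cdot \frac{1}{2643} = \frac{8292}{881}$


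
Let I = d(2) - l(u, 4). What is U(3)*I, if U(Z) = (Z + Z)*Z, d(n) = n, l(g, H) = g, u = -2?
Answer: 72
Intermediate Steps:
U(Z) = 2*Z² (U(Z) = (2*Z)*Z = 2*Z²)
I = 4 (I = 2 - 1*(-2) = 2 + 2 = 4)
U(3)*I = (2*3²)*4 = (2*9)*4 = 18*4 = 72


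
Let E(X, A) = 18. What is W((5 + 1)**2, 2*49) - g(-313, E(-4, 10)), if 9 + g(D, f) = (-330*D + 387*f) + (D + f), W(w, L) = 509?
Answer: -109443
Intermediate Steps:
g(D, f) = -9 - 329*D + 388*f (g(D, f) = -9 + ((-330*D + 387*f) + (D + f)) = -9 + (-329*D + 388*f) = -9 - 329*D + 388*f)
W((5 + 1)**2, 2*49) - g(-313, E(-4, 10)) = 509 - (-9 - 329*(-313) + 388*18) = 509 - (-9 + 102977 + 6984) = 509 - 1*109952 = 509 - 109952 = -109443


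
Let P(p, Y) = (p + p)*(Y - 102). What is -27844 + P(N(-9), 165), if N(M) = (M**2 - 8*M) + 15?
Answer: -6676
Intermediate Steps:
N(M) = 15 + M**2 - 8*M
P(p, Y) = 2*p*(-102 + Y) (P(p, Y) = (2*p)*(-102 + Y) = 2*p*(-102 + Y))
-27844 + P(N(-9), 165) = -27844 + 2*(15 + (-9)**2 - 8*(-9))*(-102 + 165) = -27844 + 2*(15 + 81 + 72)*63 = -27844 + 2*168*63 = -27844 + 21168 = -6676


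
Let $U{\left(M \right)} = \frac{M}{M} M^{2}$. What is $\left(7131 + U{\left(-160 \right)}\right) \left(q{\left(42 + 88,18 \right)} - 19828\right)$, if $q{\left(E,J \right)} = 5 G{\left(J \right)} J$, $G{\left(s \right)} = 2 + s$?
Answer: $-590074468$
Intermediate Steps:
$U{\left(M \right)} = M^{2}$ ($U{\left(M \right)} = 1 M^{2} = M^{2}$)
$q{\left(E,J \right)} = 5 J \left(2 + J\right)$ ($q{\left(E,J \right)} = 5 \left(2 + J\right) J = 5 J \left(2 + J\right)$)
$\left(7131 + U{\left(-160 \right)}\right) \left(q{\left(42 + 88,18 \right)} - 19828\right) = \left(7131 + \left(-160\right)^{2}\right) \left(5 \cdot 18 \left(2 + 18\right) - 19828\right) = \left(7131 + 25600\right) \left(5 \cdot 18 \cdot 20 - 19828\right) = 32731 \left(1800 - 19828\right) = 32731 \left(-18028\right) = -590074468$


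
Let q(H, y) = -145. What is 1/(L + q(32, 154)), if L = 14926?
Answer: 1/14781 ≈ 6.7654e-5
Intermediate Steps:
1/(L + q(32, 154)) = 1/(14926 - 145) = 1/14781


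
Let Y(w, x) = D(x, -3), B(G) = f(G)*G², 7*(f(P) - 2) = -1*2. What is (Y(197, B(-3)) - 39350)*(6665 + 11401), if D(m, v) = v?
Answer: -710951298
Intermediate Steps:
f(P) = 12/7 (f(P) = 2 + (-1*2)/7 = 2 + (⅐)*(-2) = 2 - 2/7 = 12/7)
B(G) = 12*G²/7
Y(w, x) = -3
(Y(197, B(-3)) - 39350)*(6665 + 11401) = (-3 - 39350)*(6665 + 11401) = -39353*18066 = -710951298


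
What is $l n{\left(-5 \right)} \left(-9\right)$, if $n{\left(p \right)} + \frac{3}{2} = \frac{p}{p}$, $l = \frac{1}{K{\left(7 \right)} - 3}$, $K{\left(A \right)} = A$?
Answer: $\frac{9}{8} \approx 1.125$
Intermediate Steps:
$l = \frac{1}{4}$ ($l = \frac{1}{7 - 3} = \frac{1}{4} \approx 0.25$)
$n{\left(p \right)} = - \frac{1}{2}$ ($n{\left(p \right)} = - \frac{3}{2} + \frac{p}{p} = - \frac{3}{2} + 1 = - \frac{1}{2}$)
$l n{\left(-5 \right)} \left(-9\right) = \frac{1}{4} \left(- \frac{1}{2}\right) \left(-9\right) = \left(- \frac{1}{8}\right) \left(-9\right) = \frac{9}{8}$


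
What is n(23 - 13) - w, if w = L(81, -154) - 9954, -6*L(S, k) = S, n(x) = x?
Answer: 19955/2 ≈ 9977.5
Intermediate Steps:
L(S, k) = -S/6
w = -19935/2 (w = -⅙*81 - 9954 = -27/2 - 9954 = -19935/2 ≈ -9967.5)
n(23 - 13) - w = (23 - 13) - 1*(-19935/2) = 10 + 19935/2 = 19955/2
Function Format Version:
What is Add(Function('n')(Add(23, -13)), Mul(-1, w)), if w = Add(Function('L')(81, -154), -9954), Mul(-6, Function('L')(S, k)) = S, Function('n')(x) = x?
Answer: Rational(19955, 2) ≈ 9977.5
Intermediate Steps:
Function('L')(S, k) = Mul(Rational(-1, 6), S)
w = Rational(-19935, 2) (w = Add(Mul(Rational(-1, 6), 81), -9954) = Add(Rational(-27, 2), -9954) = Rational(-19935, 2) ≈ -9967.5)
Add(Function('n')(Add(23, -13)), Mul(-1, w)) = Add(Add(23, -13), Mul(-1, Rational(-19935, 2))) = Add(10, Rational(19935, 2)) = Rational(19955, 2)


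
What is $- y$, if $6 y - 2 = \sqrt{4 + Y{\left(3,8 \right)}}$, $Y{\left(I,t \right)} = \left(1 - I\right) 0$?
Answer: $- \frac{2}{3} \approx -0.66667$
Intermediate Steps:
$Y{\left(I,t \right)} = 0$
$y = \frac{2}{3}$ ($y = \frac{1}{3} + \frac{\sqrt{4 + 0}}{6} = \frac{1}{3} + \frac{\sqrt{4}}{6} = \frac{1}{3} + \frac{1}{6} \cdot 2 = \frac{1}{3} + \frac{1}{3} = \frac{2}{3} \approx 0.66667$)
$- y = \left(-1\right) \frac{2}{3} = - \frac{2}{3}$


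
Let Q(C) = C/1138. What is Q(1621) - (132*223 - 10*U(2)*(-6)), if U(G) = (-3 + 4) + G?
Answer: -33701387/1138 ≈ -29615.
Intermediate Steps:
U(G) = 1 + G
Q(C) = C/1138 (Q(C) = C*(1/1138) = C/1138)
Q(1621) - (132*223 - 10*U(2)*(-6)) = (1/1138)*1621 - (132*223 - 10*(1 + 2)*(-6)) = 1621/1138 - (29436 - 10*3*(-6)) = 1621/1138 - (29436 - 30*(-6)) = 1621/1138 - (29436 + 180) = 1621/1138 - 1*29616 = 1621/1138 - 29616 = -33701387/1138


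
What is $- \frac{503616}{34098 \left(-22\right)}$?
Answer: $\frac{41968}{62513} \approx 0.67135$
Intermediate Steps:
$- \frac{503616}{34098 \left(-22\right)} = - \frac{503616}{-750156} = \left(-503616\right) \left(- \frac{1}{750156}\right) = \frac{41968}{62513}$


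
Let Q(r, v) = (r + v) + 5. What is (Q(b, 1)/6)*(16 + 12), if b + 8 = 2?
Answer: 0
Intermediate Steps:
b = -6 (b = -8 + 2 = -6)
Q(r, v) = 5 + r + v
(Q(b, 1)/6)*(16 + 12) = ((5 - 6 + 1)/6)*(16 + 12) = (0*(1/6))*28 = 0*28 = 0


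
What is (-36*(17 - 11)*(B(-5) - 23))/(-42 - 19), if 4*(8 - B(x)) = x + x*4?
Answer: -1890/61 ≈ -30.984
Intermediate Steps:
B(x) = 8 - 5*x/4 (B(x) = 8 - (x + x*4)/4 = 8 - (x + 4*x)/4 = 8 - 5*x/4)
(-36*(17 - 11)*(B(-5) - 23))/(-42 - 19) = (-36*(17 - 11)*((8 - 5/4*(-5)) - 23))/(-42 - 19) = -216*((8 + 25/4) - 23)/(-61) = -216*(57/4 - 23)*(-1/61) = -216*(-35)/4*(-1/61) = -36*(-105/2)*(-1/61) = 1890*(-1/61) = -1890/61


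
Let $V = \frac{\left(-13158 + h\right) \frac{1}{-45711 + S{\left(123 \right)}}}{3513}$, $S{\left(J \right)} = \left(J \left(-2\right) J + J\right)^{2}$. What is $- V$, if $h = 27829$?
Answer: $- \frac{14671}{3190058741682} \approx -4.599 \cdot 10^{-9}$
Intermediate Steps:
$S{\left(J \right)} = \left(J - 2 J^{2}\right)^{2}$ ($S{\left(J \right)} = \left(- 2 J J + J\right)^{2} = \left(- 2 J^{2} + J\right)^{2} = \left(J - 2 J^{2}\right)^{2}$)
$V = \frac{14671}{3190058741682}$ ($V = \frac{\left(-13158 + 27829\right) \frac{1}{-45711 + 123^{2} \left(-1 + 2 \cdot 123\right)^{2}}}{3513} = \frac{14671}{-45711 + 15129 \left(-1 + 246\right)^{2}} \cdot \frac{1}{3513} = \frac{14671}{-45711 + 15129 \cdot 245^{2}} \cdot \frac{1}{3513} = \frac{14671}{-45711 + 15129 \cdot 60025} \cdot \frac{1}{3513} = \frac{14671}{-45711 + 908118225} \cdot \frac{1}{3513} = \frac{14671}{908072514} \cdot \frac{1}{3513} = \frac{14671}{3190058741682} \approx 4.599 \cdot 10^{-9}$)
$- V = \left(-1\right) \frac{14671}{3190058741682} = - \frac{14671}{3190058741682}$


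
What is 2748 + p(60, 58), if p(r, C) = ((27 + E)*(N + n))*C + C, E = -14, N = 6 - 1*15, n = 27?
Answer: 16378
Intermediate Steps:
N = -9 (N = 6 - 15 = -9)
p(r, C) = 235*C (p(r, C) = ((27 - 14)*(-9 + 27))*C + C = (13*18)*C + C = 234*C + C = 235*C)
2748 + p(60, 58) = 2748 + 235*58 = 2748 + 13630 = 16378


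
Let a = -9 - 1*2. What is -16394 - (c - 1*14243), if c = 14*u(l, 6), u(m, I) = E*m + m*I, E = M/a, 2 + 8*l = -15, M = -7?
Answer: -85957/44 ≈ -1953.6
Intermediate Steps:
l = -17/8 (l = -¼ + (⅛)*(-15) = -¼ - 15/8 = -17/8 ≈ -2.1250)
a = -11 (a = -9 - 2 = -11)
E = 7/11 (E = -7/(-11) = -7*(-1/11) = 7/11 ≈ 0.63636)
u(m, I) = 7*m/11 + I*m (u(m, I) = 7*m/11 + m*I = 7*m/11 + I*m)
c = -8687/44 (c = 14*((1/11)*(-17/8)*(7 + 11*6)) = 14*((1/11)*(-17/8)*(7 + 66)) = 14*((1/11)*(-17/8)*73) = 14*(-1241/88) = -8687/44 ≈ -197.43)
-16394 - (c - 1*14243) = -16394 - (-8687/44 - 1*14243) = -16394 - (-8687/44 - 14243) = -16394 - 1*(-635379/44) = -16394 + 635379/44 = -85957/44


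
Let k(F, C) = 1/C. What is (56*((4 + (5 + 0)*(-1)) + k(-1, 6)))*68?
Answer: -9520/3 ≈ -3173.3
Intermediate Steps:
(56*((4 + (5 + 0)*(-1)) + k(-1, 6)))*68 = (56*((4 + (5 + 0)*(-1)) + 1/6))*68 = (56*((4 + 5*(-1)) + ⅙))*68 = (56*((4 - 5) + ⅙))*68 = (56*(-1 + ⅙))*68 = (56*(-⅚))*68 = -140/3*68 = -9520/3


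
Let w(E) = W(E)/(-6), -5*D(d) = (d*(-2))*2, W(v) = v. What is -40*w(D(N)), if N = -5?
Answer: -80/3 ≈ -26.667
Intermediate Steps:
D(d) = 4*d/5 (D(d) = -d*(-2)*2/5 = -(-2*d)*2/5 = -(-4)*d/5 = 4*d/5)
w(E) = -E/6 (w(E) = E/(-6) = E*(-⅙) = -E/6)
-40*w(D(N)) = -(-20)*(⅘)*(-5)/3 = -(-20)*(-4)/3 = -40*⅔ = -80/3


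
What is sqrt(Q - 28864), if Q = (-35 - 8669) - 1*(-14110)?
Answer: I*sqrt(23458) ≈ 153.16*I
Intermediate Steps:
Q = 5406 (Q = -8704 + 14110 = 5406)
sqrt(Q - 28864) = sqrt(5406 - 28864) = sqrt(-23458) = I*sqrt(23458)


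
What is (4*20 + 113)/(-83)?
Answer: -193/83 ≈ -2.3253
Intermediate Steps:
(4*20 + 113)/(-83) = (80 + 113)*(-1/83) = 193*(-1/83) = -193/83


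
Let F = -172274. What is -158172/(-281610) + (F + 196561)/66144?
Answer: 137314213/147831840 ≈ 0.92885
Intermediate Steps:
-158172/(-281610) + (F + 196561)/66144 = -158172/(-281610) + (-172274 + 196561)/66144 = -158172*(-1/281610) + 24287*(1/66144) = 3766/6705 + 24287/66144 = 137314213/147831840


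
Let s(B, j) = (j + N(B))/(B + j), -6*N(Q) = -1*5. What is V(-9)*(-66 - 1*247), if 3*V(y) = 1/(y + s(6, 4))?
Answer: 6260/511 ≈ 12.250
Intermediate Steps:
N(Q) = 5/6 (N(Q) = -(-1)*5/6 = -1/6*(-5) = 5/6)
s(B, j) = (5/6 + j)/(B + j) (s(B, j) = (j + 5/6)/(B + j) = (5/6 + j)/(B + j))
V(y) = 1/(3*(29/60 + y)) (V(y) = 1/(3*(y + (5/6 + 4)/(6 + 4))) = 1/(3*(y + (29/6)/10)) = 1/(3*(y + (1/10)*(29/6))) = 1/(3*(y + 29/60)) = 1/(3*(29/60 + y)))
V(-9)*(-66 - 1*247) = (20/(29 + 60*(-9)))*(-66 - 1*247) = (20/(29 - 540))*(-66 - 247) = (20/(-511))*(-313) = (20*(-1/511))*(-313) = -20/511*(-313) = 6260/511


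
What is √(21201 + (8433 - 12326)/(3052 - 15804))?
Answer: √215476158865/3188 ≈ 145.61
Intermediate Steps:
√(21201 + (8433 - 12326)/(3052 - 15804)) = √(21201 - 3893/(-12752)) = √(21201 - 3893*(-1/12752)) = √(21201 + 3893/12752) = √(270359045/12752) = √215476158865/3188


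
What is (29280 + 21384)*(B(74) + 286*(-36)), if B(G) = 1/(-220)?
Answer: -28690022586/55 ≈ -5.2164e+8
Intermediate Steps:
B(G) = -1/220
(29280 + 21384)*(B(74) + 286*(-36)) = (29280 + 21384)*(-1/220 + 286*(-36)) = 50664*(-1/220 - 10296) = 50664*(-2265121/220) = -28690022586/55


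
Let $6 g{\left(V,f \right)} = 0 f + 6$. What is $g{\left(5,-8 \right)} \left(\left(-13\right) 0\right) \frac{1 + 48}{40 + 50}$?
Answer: $0$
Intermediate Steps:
$g{\left(V,f \right)} = 1$ ($g{\left(V,f \right)} = \frac{0 f + 6}{6} = \frac{0 + 6}{6} = \frac{1}{6} \cdot 6 = 1$)
$g{\left(5,-8 \right)} \left(\left(-13\right) 0\right) \frac{1 + 48}{40 + 50} = 1 \left(\left(-13\right) 0\right) \frac{1 + 48}{40 + 50} = 1 \cdot 0 \cdot \frac{49}{90} = 0 \cdot 49 \cdot \frac{1}{90} = 0 \cdot \frac{49}{90} = 0$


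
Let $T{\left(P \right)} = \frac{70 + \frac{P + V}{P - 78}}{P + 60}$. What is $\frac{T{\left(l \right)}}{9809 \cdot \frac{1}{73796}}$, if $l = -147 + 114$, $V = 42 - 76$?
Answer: $\frac{34019956}{1729269} \approx 19.673$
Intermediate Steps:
$V = -34$ ($V = 42 - 76 = -34$)
$l = -33$
$T{\left(P \right)} = \frac{70 + \frac{-34 + P}{-78 + P}}{60 + P}$ ($T{\left(P \right)} = \frac{70 + \frac{P - 34}{P - 78}}{P + 60} = \frac{70 + \frac{-34 + P}{-78 + P}}{60 + P}$)
$\frac{T{\left(l \right)}}{9809 \cdot \frac{1}{73796}} = \frac{\frac{1}{4680 - \left(-33\right)^{2} + 18 \left(-33\right)} \left(5494 - -2343\right)}{9809 \cdot \frac{1}{73796}} = \frac{\frac{1}{4680 - 1089 - 594} \left(5494 + 2343\right)}{9809 \cdot \frac{1}{73796}} = \frac{\frac{1}{4680 - 1089 - 594} \cdot 7837}{\frac{9809}{73796}} = \frac{1}{2997} \cdot 7837 \cdot \frac{73796}{9809} = \frac{7837}{2997} \cdot \frac{73796}{9809} = \frac{34019956}{1729269}$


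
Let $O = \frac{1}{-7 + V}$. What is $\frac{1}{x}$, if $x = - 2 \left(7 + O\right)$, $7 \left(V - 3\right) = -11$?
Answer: $- \frac{39}{532} \approx -0.073308$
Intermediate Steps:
$V = \frac{10}{7}$ ($V = 3 + \frac{1}{7} \left(-11\right) = 3 - \frac{11}{7} = \frac{10}{7} \approx 1.4286$)
$O = - \frac{7}{39}$ ($O = \frac{1}{-7 + \frac{10}{7}} = \frac{1}{- \frac{39}{7}} = - \frac{7}{39} \approx -0.17949$)
$x = - \frac{532}{39}$ ($x = - 2 \left(7 - \frac{7}{39}\right) = \left(-2\right) \frac{266}{39} = - \frac{532}{39} \approx -13.641$)
$\frac{1}{x} = \frac{1}{- \frac{532}{39}} = - \frac{39}{532}$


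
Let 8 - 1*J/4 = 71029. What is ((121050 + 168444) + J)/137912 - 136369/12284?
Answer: -7055898/637843 ≈ -11.062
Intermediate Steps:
J = -284084 (J = 32 - 4*71029 = 32 - 284116 = -284084)
((121050 + 168444) + J)/137912 - 136369/12284 = ((121050 + 168444) - 284084)/137912 - 136369/12284 = (289494 - 284084)*(1/137912) - 136369*1/12284 = 5410*(1/137912) - 1643/148 = 2705/68956 - 1643/148 = -7055898/637843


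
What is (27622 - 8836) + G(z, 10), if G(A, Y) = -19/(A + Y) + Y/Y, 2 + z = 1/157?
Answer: 23612276/1257 ≈ 18785.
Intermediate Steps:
z = -313/157 (z = -2 + 1/157 = -313/157 ≈ -1.9936)
G(A, Y) = 1 - 19/(A + Y) (G(A, Y) = -19/(A + Y) + 1 = 1 - 19/(A + Y))
(27622 - 8836) + G(z, 10) = (27622 - 8836) + (-19 - 313/157 + 10)/(-313/157 + 10) = 18786 - 1726/157/(1257/157) = 18786 + (157/1257)*(-1726/157) = 18786 - 1726/1257 = 23612276/1257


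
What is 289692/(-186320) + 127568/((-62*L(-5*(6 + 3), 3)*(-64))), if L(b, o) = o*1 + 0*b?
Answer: 79374907/8663880 ≈ 9.1616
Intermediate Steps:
L(b, o) = o (L(b, o) = o + 0 = o)
289692/(-186320) + 127568/((-62*L(-5*(6 + 3), 3)*(-64))) = 289692/(-186320) + 127568/((-62*3*(-64))) = 289692*(-1/186320) + 127568/((-186*(-64))) = -72423/46580 + 127568/11904 = -72423/46580 + 127568*(1/11904) = -72423/46580 + 7973/744 = 79374907/8663880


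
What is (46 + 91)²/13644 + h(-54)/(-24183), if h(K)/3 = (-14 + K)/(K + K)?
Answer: 453864955/329952852 ≈ 1.3755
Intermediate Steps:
h(K) = 3*(-14 + K)/(2*K) (h(K) = 3*((-14 + K)/(K + K)) = 3*((-14 + K)/((2*K))) = 3*((-14 + K)*(1/(2*K))) = 3*((-14 + K)/(2*K)) = 3*(-14 + K)/(2*K))
(46 + 91)²/13644 + h(-54)/(-24183) = (46 + 91)²/13644 + (3/2 - 21/(-54))/(-24183) = 137²*(1/13644) + (3/2 - 21*(-1/54))*(-1/24183) = 18769*(1/13644) + (3/2 + 7/18)*(-1/24183) = 18769/13644 + (17/9)*(-1/24183) = 18769/13644 - 17/217647 = 453864955/329952852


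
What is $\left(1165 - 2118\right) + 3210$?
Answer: $2257$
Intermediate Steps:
$\left(1165 - 2118\right) + 3210 = -953 + 3210 = 2257$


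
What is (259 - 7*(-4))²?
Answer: 82369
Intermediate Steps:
(259 - 7*(-4))² = (259 + 28)² = 287² = 82369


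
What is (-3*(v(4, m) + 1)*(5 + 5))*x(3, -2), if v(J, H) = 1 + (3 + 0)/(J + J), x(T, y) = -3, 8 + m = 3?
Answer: 855/4 ≈ 213.75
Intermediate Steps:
m = -5 (m = -8 + 3 = -5)
v(J, H) = 1 + 3/(2*J) (v(J, H) = 1 + 3/((2*J)) = 1 + 3*(1/(2*J)) = 1 + 3/(2*J))
(-3*(v(4, m) + 1)*(5 + 5))*x(3, -2) = -3*((3/2 + 4)/4 + 1)*(5 + 5)*(-3) = -3*((¼)*(11/2) + 1)*10*(-3) = -3*(11/8 + 1)*10*(-3) = -57*10/8*(-3) = -3*95/4*(-3) = -285/4*(-3) = 855/4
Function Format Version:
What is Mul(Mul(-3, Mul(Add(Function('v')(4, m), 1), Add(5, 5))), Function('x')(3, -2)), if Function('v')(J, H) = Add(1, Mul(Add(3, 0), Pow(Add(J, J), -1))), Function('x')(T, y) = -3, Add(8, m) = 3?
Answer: Rational(855, 4) ≈ 213.75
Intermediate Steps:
m = -5 (m = Add(-8, 3) = -5)
Function('v')(J, H) = Add(1, Mul(Rational(3, 2), Pow(J, -1))) (Function('v')(J, H) = Add(1, Mul(3, Pow(Mul(2, J), -1))) = Add(1, Mul(3, Mul(Rational(1, 2), Pow(J, -1)))) = Add(1, Mul(Rational(3, 2), Pow(J, -1))))
Mul(Mul(-3, Mul(Add(Function('v')(4, m), 1), Add(5, 5))), Function('x')(3, -2)) = Mul(Mul(-3, Mul(Add(Mul(Pow(4, -1), Add(Rational(3, 2), 4)), 1), Add(5, 5))), -3) = Mul(Mul(-3, Mul(Add(Mul(Rational(1, 4), Rational(11, 2)), 1), 10)), -3) = Mul(Mul(-3, Mul(Add(Rational(11, 8), 1), 10)), -3) = Mul(Mul(-3, Mul(Rational(19, 8), 10)), -3) = Mul(Mul(-3, Rational(95, 4)), -3) = Mul(Rational(-285, 4), -3) = Rational(855, 4)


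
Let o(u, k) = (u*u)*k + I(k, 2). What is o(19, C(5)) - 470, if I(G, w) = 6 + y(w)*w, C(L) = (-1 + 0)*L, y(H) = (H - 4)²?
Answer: -2261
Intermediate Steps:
y(H) = (-4 + H)²
C(L) = -L
I(G, w) = 6 + w*(-4 + w)² (I(G, w) = 6 + (-4 + w)²*w = 6 + w*(-4 + w)²)
o(u, k) = 14 + k*u² (o(u, k) = (u*u)*k + (6 + 2*(-4 + 2)²) = u²*k + (6 + 2*(-2)²) = k*u² + (6 + 2*4) = k*u² + (6 + 8) = k*u² + 14 = 14 + k*u²)
o(19, C(5)) - 470 = (14 - 1*5*19²) - 470 = (14 - 5*361) - 470 = (14 - 1805) - 470 = -1791 - 470 = -2261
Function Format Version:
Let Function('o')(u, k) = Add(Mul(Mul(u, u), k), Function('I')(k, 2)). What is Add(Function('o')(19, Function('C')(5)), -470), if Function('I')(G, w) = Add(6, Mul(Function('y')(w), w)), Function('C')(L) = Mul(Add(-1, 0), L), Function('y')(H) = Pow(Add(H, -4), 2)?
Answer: -2261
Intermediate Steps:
Function('y')(H) = Pow(Add(-4, H), 2)
Function('C')(L) = Mul(-1, L)
Function('I')(G, w) = Add(6, Mul(w, Pow(Add(-4, w), 2))) (Function('I')(G, w) = Add(6, Mul(Pow(Add(-4, w), 2), w)) = Add(6, Mul(w, Pow(Add(-4, w), 2))))
Function('o')(u, k) = Add(14, Mul(k, Pow(u, 2))) (Function('o')(u, k) = Add(Mul(Mul(u, u), k), Add(6, Mul(2, Pow(Add(-4, 2), 2)))) = Add(Mul(Pow(u, 2), k), Add(6, Mul(2, Pow(-2, 2)))) = Add(Mul(k, Pow(u, 2)), Add(6, Mul(2, 4))) = Add(Mul(k, Pow(u, 2)), Add(6, 8)) = Add(Mul(k, Pow(u, 2)), 14) = Add(14, Mul(k, Pow(u, 2))))
Add(Function('o')(19, Function('C')(5)), -470) = Add(Add(14, Mul(Mul(-1, 5), Pow(19, 2))), -470) = Add(Add(14, Mul(-5, 361)), -470) = Add(Add(14, -1805), -470) = Add(-1791, -470) = -2261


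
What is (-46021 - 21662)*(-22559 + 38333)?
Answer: -1067631642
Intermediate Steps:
(-46021 - 21662)*(-22559 + 38333) = -67683*15774 = -1067631642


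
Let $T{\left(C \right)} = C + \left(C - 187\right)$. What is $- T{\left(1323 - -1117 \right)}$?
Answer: $-4693$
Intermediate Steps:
$T{\left(C \right)} = -187 + 2 C$ ($T{\left(C \right)} = C + \left(-187 + C\right) = -187 + 2 C$)
$- T{\left(1323 - -1117 \right)} = - (-187 + 2 \left(1323 - -1117\right)) = - (-187 + 2 \left(1323 + 1117\right)) = - (-187 + 2 \cdot 2440) = - (-187 + 4880) = \left(-1\right) 4693 = -4693$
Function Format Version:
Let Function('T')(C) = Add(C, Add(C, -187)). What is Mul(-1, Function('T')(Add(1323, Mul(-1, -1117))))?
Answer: -4693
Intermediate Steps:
Function('T')(C) = Add(-187, Mul(2, C)) (Function('T')(C) = Add(C, Add(-187, C)) = Add(-187, Mul(2, C)))
Mul(-1, Function('T')(Add(1323, Mul(-1, -1117)))) = Mul(-1, Add(-187, Mul(2, Add(1323, Mul(-1, -1117))))) = Mul(-1, Add(-187, Mul(2, Add(1323, 1117)))) = Mul(-1, Add(-187, Mul(2, 2440))) = Mul(-1, Add(-187, 4880)) = Mul(-1, 4693) = -4693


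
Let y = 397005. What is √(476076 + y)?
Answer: 3*√97009 ≈ 934.39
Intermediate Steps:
√(476076 + y) = √(476076 + 397005) = √873081 = 3*√97009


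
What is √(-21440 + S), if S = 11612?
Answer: 6*I*√273 ≈ 99.136*I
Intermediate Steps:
√(-21440 + S) = √(-21440 + 11612) = √(-9828) = 6*I*√273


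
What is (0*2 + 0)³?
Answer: 0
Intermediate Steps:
(0*2 + 0)³ = (0 + 0)³ = 0³ = 0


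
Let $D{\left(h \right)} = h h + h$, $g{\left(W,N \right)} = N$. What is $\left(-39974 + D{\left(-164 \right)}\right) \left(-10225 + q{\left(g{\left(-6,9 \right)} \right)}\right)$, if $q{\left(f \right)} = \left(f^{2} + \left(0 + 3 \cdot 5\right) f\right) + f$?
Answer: $132420000$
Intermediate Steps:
$q{\left(f \right)} = f^{2} + 16 f$ ($q{\left(f \right)} = \left(f^{2} + \left(0 + 15\right) f\right) + f = \left(f^{2} + 15 f\right) + f = f^{2} + 16 f$)
$D{\left(h \right)} = h + h^{2}$ ($D{\left(h \right)} = h^{2} + h = h + h^{2}$)
$\left(-39974 + D{\left(-164 \right)}\right) \left(-10225 + q{\left(g{\left(-6,9 \right)} \right)}\right) = \left(-39974 - 164 \left(1 - 164\right)\right) \left(-10225 + 9 \left(16 + 9\right)\right) = \left(-39974 - -26732\right) \left(-10225 + 9 \cdot 25\right) = \left(-39974 + 26732\right) \left(-10225 + 225\right) = \left(-13242\right) \left(-10000\right) = 132420000$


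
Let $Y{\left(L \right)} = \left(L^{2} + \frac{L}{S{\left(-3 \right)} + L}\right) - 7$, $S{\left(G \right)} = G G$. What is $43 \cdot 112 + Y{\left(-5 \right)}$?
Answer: $\frac{19331}{4} \approx 4832.8$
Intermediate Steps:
$S{\left(G \right)} = G^{2}$
$Y{\left(L \right)} = -7 + L^{2} + \frac{L}{9 + L}$ ($Y{\left(L \right)} = \left(L^{2} + \frac{L}{\left(-3\right)^{2} + L}\right) - 7 = \left(L^{2} + \frac{L}{9 + L}\right) - 7 = -7 + L^{2} + \frac{L}{9 + L}$)
$43 \cdot 112 + Y{\left(-5 \right)} = 43 \cdot 112 + \frac{-63 + \left(-5\right)^{3} - -30 + 9 \left(-5\right)^{2}}{9 - 5} = 4816 + \frac{-63 - 125 + 30 + 9 \cdot 25}{4} = 4816 + \frac{-63 - 125 + 30 + 225}{4} = 4816 + \frac{1}{4} \cdot 67 = 4816 + \frac{67}{4} = \frac{19331}{4}$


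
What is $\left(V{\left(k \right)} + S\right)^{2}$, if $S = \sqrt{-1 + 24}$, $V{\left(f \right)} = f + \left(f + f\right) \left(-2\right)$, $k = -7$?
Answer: $\left(21 + \sqrt{23}\right)^{2} \approx 665.42$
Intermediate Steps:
$V{\left(f \right)} = - 3 f$ ($V{\left(f \right)} = f + 2 f \left(-2\right) = f - 4 f = - 3 f$)
$S = \sqrt{23} \approx 4.7958$
$\left(V{\left(k \right)} + S\right)^{2} = \left(\left(-3\right) \left(-7\right) + \sqrt{23}\right)^{2} = \left(21 + \sqrt{23}\right)^{2}$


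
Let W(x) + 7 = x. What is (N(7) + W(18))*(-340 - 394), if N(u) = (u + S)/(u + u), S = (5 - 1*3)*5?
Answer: -62757/7 ≈ -8965.3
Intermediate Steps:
S = 10 (S = (5 - 3)*5 = 2*5 = 10)
W(x) = -7 + x
N(u) = (10 + u)/(2*u) (N(u) = (u + 10)/(u + u) = (10 + u)/((2*u)) = (10 + u)*(1/(2*u)) = (10 + u)/(2*u))
(N(7) + W(18))*(-340 - 394) = ((1/2)*(10 + 7)/7 + (-7 + 18))*(-340 - 394) = ((1/2)*(1/7)*17 + 11)*(-734) = (17/14 + 11)*(-734) = (171/14)*(-734) = -62757/7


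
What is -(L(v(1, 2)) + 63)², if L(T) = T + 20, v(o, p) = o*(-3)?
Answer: -6400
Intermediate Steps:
v(o, p) = -3*o
L(T) = 20 + T
-(L(v(1, 2)) + 63)² = -((20 - 3*1) + 63)² = -((20 - 3) + 63)² = -(17 + 63)² = -1*80² = -1*6400 = -6400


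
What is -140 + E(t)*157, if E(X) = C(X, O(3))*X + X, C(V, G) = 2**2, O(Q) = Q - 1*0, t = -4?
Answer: -3280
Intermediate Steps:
O(Q) = Q (O(Q) = Q + 0 = Q)
C(V, G) = 4
E(X) = 5*X (E(X) = 4*X + X = 5*X)
-140 + E(t)*157 = -140 + (5*(-4))*157 = -140 - 20*157 = -140 - 3140 = -3280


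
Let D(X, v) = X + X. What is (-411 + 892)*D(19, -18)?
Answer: 18278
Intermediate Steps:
D(X, v) = 2*X
(-411 + 892)*D(19, -18) = (-411 + 892)*(2*19) = 481*38 = 18278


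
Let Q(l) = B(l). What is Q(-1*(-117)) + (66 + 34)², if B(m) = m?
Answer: 10117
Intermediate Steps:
Q(l) = l
Q(-1*(-117)) + (66 + 34)² = -1*(-117) + (66 + 34)² = 117 + 100² = 117 + 10000 = 10117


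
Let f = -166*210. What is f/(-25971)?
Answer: 11620/8657 ≈ 1.3423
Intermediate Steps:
f = -34860
f/(-25971) = -34860/(-25971) = -34860*(-1/25971) = 11620/8657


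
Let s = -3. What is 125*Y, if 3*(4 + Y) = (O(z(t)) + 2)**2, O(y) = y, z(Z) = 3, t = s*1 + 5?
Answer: 1625/3 ≈ 541.67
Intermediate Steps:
t = 2 (t = -3*1 + 5 = -3 + 5 = 2)
Y = 13/3 (Y = -4 + (3 + 2)**2/3 = -4 + (1/3)*5**2 = -4 + (1/3)*25 = -4 + 25/3 = 13/3 ≈ 4.3333)
125*Y = 125*(13/3) = 1625/3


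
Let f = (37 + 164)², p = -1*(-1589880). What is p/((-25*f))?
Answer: -105992/67335 ≈ -1.5741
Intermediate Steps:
p = 1589880
f = 40401 (f = 201² = 40401)
p/((-25*f)) = 1589880/((-25*40401)) = 1589880/(-1010025) = 1589880*(-1/1010025) = -105992/67335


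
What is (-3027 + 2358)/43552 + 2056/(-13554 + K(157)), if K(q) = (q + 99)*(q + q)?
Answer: 22416821/1455290080 ≈ 0.015404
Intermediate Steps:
K(q) = 2*q*(99 + q) (K(q) = (99 + q)*(2*q) = 2*q*(99 + q))
(-3027 + 2358)/43552 + 2056/(-13554 + K(157)) = (-3027 + 2358)/43552 + 2056/(-13554 + 2*157*(99 + 157)) = -669*1/43552 + 2056/(-13554 + 2*157*256) = -669/43552 + 2056/(-13554 + 80384) = -669/43552 + 2056/66830 = -669/43552 + 2056*(1/66830) = -669/43552 + 1028/33415 = 22416821/1455290080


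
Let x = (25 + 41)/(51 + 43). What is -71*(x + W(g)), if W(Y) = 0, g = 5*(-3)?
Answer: -2343/47 ≈ -49.851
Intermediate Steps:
g = -15
x = 33/47 (x = 66/94 = 66*(1/94) = 33/47 ≈ 0.70213)
-71*(x + W(g)) = -71*(33/47 + 0) = -71*33/47 = -2343/47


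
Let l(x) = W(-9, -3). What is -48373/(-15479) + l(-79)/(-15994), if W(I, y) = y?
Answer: 773724199/247571126 ≈ 3.1253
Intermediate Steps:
l(x) = -3
-48373/(-15479) + l(-79)/(-15994) = -48373/(-15479) - 3/(-15994) = -48373*(-1/15479) - 3*(-1/15994) = 48373/15479 + 3/15994 = 773724199/247571126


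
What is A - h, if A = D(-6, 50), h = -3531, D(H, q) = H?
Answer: 3525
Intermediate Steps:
A = -6
A - h = -6 - 1*(-3531) = -6 + 3531 = 3525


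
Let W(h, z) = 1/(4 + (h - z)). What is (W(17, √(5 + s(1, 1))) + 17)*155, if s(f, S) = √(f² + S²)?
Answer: 2635 + 155/(21 - √(5 + √2)) ≈ 2643.4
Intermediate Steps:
s(f, S) = √(S² + f²)
W(h, z) = 1/(4 + h - z)
(W(17, √(5 + s(1, 1))) + 17)*155 = (1/(4 + 17 - √(5 + √(1² + 1²))) + 17)*155 = (1/(4 + 17 - √(5 + √(1 + 1))) + 17)*155 = (1/(4 + 17 - √(5 + √2)) + 17)*155 = (1/(21 - √(5 + √2)) + 17)*155 = (17 + 1/(21 - √(5 + √2)))*155 = 2635 + 155/(21 - √(5 + √2))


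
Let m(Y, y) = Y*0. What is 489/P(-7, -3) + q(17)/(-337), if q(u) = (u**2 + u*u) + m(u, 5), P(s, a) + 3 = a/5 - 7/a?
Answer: -2482877/6403 ≈ -387.77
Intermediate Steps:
m(Y, y) = 0
P(s, a) = -3 - 7/a + a/5 (P(s, a) = -3 + (a/5 - 7/a) = -3 + (-7/a + a/5) = -3 - 7/a + a/5)
q(u) = 2*u**2 (q(u) = (u**2 + u*u) + 0 = (u**2 + u**2) + 0 = 2*u**2 + 0 = 2*u**2)
489/P(-7, -3) + q(17)/(-337) = 489/(-3 - 7/(-3) + (1/5)*(-3)) + (2*17**2)/(-337) = 489/(-3 - 7*(-1/3) - 3/5) + (2*289)*(-1/337) = 489/(-3 + 7/3 - 3/5) + 578*(-1/337) = 489/(-19/15) - 578/337 = 489*(-15/19) - 578/337 = -7335/19 - 578/337 = -2482877/6403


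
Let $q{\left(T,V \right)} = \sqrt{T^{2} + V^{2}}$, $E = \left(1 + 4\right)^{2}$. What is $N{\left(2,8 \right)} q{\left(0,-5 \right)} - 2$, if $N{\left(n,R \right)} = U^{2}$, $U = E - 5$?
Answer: $1998$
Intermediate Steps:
$E = 25$ ($E = 5^{2} = 25$)
$U = 20$ ($U = 25 - 5 = 20$)
$N{\left(n,R \right)} = 400$ ($N{\left(n,R \right)} = 20^{2} = 400$)
$N{\left(2,8 \right)} q{\left(0,-5 \right)} - 2 = 400 \sqrt{0^{2} + \left(-5\right)^{2}} - 2 = 400 \sqrt{0 + 25} - 2 = 400 \sqrt{25} - 2 = 400 \cdot 5 - 2 = 2000 - 2 = 1998$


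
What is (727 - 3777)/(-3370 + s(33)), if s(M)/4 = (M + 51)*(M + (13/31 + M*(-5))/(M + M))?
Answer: -520025/1173063 ≈ -0.44331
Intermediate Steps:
s(M) = 4*(51 + M)*(M + (13/31 - 5*M)/(2*M)) (s(M) = 4*((M + 51)*(M + (13/31 + M*(-5))/(M + M))) = 4*((51 + M)*(M + (13*(1/31) - 5*M)/((2*M)))) = 4*((51 + M)*(M + (13/31 - 5*M)*(1/(2*M)))) = 4*((51 + M)*(M + (13/31 - 5*M)/(2*M))) = 4*(51 + M)*(M + (13/31 - 5*M)/(2*M)))
(727 - 3777)/(-3370 + s(33)) = (727 - 3777)/(-3370 + (-15784/31 + 4*33² + 194*33 + (1326/31)/33)) = -3050/(-3370 + (-15784/31 + 4*1089 + 6402 + (1326/31)*(1/33))) = -3050/(-3370 + (-15784/31 + 4356 + 6402 + 442/341)) = -3050/(-3370 + 3495296/341) = -3050/2346126/341 = -3050*341/2346126 = -520025/1173063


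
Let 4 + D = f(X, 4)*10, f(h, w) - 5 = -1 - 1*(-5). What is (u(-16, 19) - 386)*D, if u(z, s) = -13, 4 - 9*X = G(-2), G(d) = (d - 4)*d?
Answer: -34314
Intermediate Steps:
G(d) = d*(-4 + d) (G(d) = (-4 + d)*d = d*(-4 + d))
X = -8/9 (X = 4/9 - (-2)*(-4 - 2)/9 = 4/9 - (-2)*(-6)/9 = 4/9 - ⅑*12 = 4/9 - 4/3 = -8/9 ≈ -0.88889)
f(h, w) = 9 (f(h, w) = 5 + (-1 - 1*(-5)) = 5 + (-1 + 5) = 5 + 4 = 9)
D = 86 (D = -4 + 9*10 = -4 + 90 = 86)
(u(-16, 19) - 386)*D = (-13 - 386)*86 = -399*86 = -34314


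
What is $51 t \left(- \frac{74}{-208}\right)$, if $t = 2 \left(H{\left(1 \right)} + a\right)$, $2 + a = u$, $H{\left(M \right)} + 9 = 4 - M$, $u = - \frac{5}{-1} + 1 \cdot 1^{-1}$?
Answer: $- \frac{1887}{26} \approx -72.577$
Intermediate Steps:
$u = 6$ ($u = \left(-5\right) \left(-1\right) + 1 \cdot 1 = 5 + 1 = 6$)
$H{\left(M \right)} = -5 - M$ ($H{\left(M \right)} = -9 - \left(-4 + M\right) = -5 - M$)
$a = 4$ ($a = -2 + 6 = 4$)
$t = -4$ ($t = 2 \left(\left(-5 - 1\right) + 4\right) = 2 \left(-6 + 4\right) = 2 \left(-2\right) = -4$)
$51 t \left(- \frac{74}{-208}\right) = 51 \left(-4\right) \left(- \frac{74}{-208}\right) = - 204 \left(\left(-74\right) \left(- \frac{1}{208}\right)\right) = \left(-204\right) \frac{37}{104} = - \frac{1887}{26}$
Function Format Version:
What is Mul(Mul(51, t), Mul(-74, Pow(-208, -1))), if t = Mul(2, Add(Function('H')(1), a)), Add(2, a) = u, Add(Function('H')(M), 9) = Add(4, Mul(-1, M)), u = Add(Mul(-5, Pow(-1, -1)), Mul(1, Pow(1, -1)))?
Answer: Rational(-1887, 26) ≈ -72.577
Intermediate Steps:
u = 6 (u = Add(Mul(-5, -1), Mul(1, 1)) = Add(5, 1) = 6)
Function('H')(M) = Add(-5, Mul(-1, M)) (Function('H')(M) = Add(-9, Add(4, Mul(-1, M))) = Add(-5, Mul(-1, M)))
a = 4 (a = Add(-2, 6) = 4)
t = -4 (t = Mul(2, Add(Add(-5, Mul(-1, 1)), 4)) = Mul(2, Add(Add(-5, -1), 4)) = Mul(2, Add(-6, 4)) = Mul(2, -2) = -4)
Mul(Mul(51, t), Mul(-74, Pow(-208, -1))) = Mul(Mul(51, -4), Mul(-74, Pow(-208, -1))) = Mul(-204, Mul(-74, Rational(-1, 208))) = Mul(-204, Rational(37, 104)) = Rational(-1887, 26)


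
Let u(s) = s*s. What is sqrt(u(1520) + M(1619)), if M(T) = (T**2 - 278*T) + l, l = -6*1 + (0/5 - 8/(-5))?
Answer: sqrt(112036865)/5 ≈ 2116.9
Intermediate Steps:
u(s) = s**2
l = -22/5 (l = -6 + (0*(1/5) - 8*(-1/5)) = -6 + (0 + 8/5) = -6 + 8/5 = -22/5 ≈ -4.4000)
M(T) = -22/5 + T**2 - 278*T (M(T) = (T**2 - 278*T) - 22/5 = -22/5 + T**2 - 278*T)
sqrt(u(1520) + M(1619)) = sqrt(1520**2 + (-22/5 + 1619**2 - 278*1619)) = sqrt(2310400 + (-22/5 + 2621161 - 450082)) = sqrt(2310400 + 10855373/5) = sqrt(22407373/5) = sqrt(112036865)/5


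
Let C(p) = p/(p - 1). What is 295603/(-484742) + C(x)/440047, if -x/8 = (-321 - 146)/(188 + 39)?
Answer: -456446148617457/748502203424866 ≈ -0.60981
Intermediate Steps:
x = 3736/227 (x = -8*(-321 - 146)/(188 + 39) = -(-3736)/227 = -8*(-467/227) = 3736/227 ≈ 16.458)
C(p) = p/(-1 + p)
295603/(-484742) + C(x)/440047 = 295603/(-484742) + (3736/(227*(-1 + 3736/227)))/440047 = 295603*(-1/484742) + (3736/(227*(3509/227)))*(1/440047) = -295603/484742 + ((3736/227)*(227/3509))*(1/440047) = -295603/484742 + (3736/3509)*(1/440047) = -295603/484742 + 3736/1544124923 = -456446148617457/748502203424866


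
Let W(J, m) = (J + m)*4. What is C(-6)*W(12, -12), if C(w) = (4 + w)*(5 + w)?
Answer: 0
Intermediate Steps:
W(J, m) = 4*J + 4*m
C(-6)*W(12, -12) = (20 + (-6)² + 9*(-6))*(4*12 + 4*(-12)) = (20 + 36 - 54)*(48 - 48) = 2*0 = 0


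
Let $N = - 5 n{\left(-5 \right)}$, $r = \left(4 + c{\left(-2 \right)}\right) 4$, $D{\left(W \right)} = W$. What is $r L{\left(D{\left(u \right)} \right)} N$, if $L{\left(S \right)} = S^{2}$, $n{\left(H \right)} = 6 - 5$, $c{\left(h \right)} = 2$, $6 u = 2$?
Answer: $- \frac{40}{3} \approx -13.333$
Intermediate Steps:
$u = \frac{1}{3}$ ($u = \frac{1}{6} \cdot 2 = \frac{1}{3} \approx 0.33333$)
$r = 24$ ($r = \left(4 + 2\right) 4 = 6 \cdot 4 = 24$)
$n{\left(H \right)} = 1$ ($n{\left(H \right)} = 6 - 5 = 1$)
$N = -5$ ($N = \left(-5\right) 1 = -5$)
$r L{\left(D{\left(u \right)} \right)} N = \frac{24}{9} \left(-5\right) = 24 \cdot \frac{1}{9} \left(-5\right) = \frac{8}{3} \left(-5\right) = - \frac{40}{3}$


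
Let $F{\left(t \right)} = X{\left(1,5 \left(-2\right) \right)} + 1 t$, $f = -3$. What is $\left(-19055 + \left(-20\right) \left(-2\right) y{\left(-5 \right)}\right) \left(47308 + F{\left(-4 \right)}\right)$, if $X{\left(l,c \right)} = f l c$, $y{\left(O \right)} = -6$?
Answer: $-913309530$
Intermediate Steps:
$X{\left(l,c \right)} = - 3 c l$ ($X{\left(l,c \right)} = - 3 l c = - 3 c l$)
$F{\left(t \right)} = 30 + t$ ($F{\left(t \right)} = \left(-3\right) 5 \left(-2\right) 1 + 1 t = \left(-3\right) \left(-10\right) 1 + t = 30 + t$)
$\left(-19055 + \left(-20\right) \left(-2\right) y{\left(-5 \right)}\right) \left(47308 + F{\left(-4 \right)}\right) = \left(-19055 + \left(-20\right) \left(-2\right) \left(-6\right)\right) \left(47308 + \left(30 - 4\right)\right) = \left(-19055 + 40 \left(-6\right)\right) \left(47308 + 26\right) = \left(-19055 - 240\right) 47334 = \left(-19295\right) 47334 = -913309530$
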